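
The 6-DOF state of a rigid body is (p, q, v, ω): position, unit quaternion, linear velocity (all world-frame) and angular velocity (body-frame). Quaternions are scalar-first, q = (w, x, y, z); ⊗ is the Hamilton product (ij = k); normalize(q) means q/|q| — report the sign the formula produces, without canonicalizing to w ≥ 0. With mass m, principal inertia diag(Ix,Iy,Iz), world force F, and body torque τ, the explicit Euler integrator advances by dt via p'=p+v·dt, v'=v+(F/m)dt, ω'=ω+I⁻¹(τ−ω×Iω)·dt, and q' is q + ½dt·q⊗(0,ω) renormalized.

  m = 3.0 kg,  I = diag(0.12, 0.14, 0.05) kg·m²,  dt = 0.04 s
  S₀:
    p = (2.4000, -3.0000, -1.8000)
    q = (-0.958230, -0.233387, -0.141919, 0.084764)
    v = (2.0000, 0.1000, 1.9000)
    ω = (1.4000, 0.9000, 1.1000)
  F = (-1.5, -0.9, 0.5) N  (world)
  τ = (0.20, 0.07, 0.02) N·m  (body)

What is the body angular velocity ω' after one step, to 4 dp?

ω×(Iω) gyroscopic = (-0.0891, 0.1078, 0.0252)
(τ − ω×Iω)/I = (2.4092, -0.2700, -0.1040)
ω + α·dt = (1.4964, 0.8892, 1.0958)

ω' = (1.4964, 0.8892, 1.0958)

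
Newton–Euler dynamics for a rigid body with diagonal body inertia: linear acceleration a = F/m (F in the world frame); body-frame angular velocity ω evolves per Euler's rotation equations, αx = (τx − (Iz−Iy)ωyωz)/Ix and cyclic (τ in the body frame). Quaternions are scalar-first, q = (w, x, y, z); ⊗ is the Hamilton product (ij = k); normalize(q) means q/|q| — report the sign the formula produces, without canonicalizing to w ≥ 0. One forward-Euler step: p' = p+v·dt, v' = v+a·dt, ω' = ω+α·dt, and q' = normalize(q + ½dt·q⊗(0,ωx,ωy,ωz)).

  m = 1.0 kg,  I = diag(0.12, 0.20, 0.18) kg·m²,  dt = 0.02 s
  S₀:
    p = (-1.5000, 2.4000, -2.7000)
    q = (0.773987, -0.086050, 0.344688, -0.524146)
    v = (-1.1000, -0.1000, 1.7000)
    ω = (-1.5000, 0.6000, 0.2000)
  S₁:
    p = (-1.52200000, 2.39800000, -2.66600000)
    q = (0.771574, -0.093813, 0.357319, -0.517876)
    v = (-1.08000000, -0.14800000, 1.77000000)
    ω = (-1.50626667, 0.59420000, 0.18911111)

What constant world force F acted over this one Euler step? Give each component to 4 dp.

velocity change Δv = (0.02000000, -0.04800000, 0.07000000)
m·(v₁−v₀)/dt = (1.0000, -2.4000, 3.5000)

F = (1.0000, -2.4000, 3.5000)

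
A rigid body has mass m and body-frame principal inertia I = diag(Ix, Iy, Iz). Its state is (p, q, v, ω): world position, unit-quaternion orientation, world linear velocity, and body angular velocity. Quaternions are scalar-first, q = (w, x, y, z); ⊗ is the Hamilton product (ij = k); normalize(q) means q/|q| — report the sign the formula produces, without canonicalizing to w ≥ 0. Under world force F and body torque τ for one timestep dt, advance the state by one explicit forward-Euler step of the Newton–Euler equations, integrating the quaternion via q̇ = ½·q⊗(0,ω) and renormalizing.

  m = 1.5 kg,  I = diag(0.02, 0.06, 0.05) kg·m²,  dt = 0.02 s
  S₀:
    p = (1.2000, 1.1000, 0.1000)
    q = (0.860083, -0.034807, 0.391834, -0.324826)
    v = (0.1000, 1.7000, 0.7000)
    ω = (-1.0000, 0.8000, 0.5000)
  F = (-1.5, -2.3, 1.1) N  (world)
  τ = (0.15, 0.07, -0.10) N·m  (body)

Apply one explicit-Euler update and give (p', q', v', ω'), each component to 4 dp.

p' = (1.2020, 1.1340, 0.1140)
q' = (0.8581, -0.0388, 0.4021, -0.3169)
v' = (0.0800, 1.6693, 0.7147)
ω' = (-0.8460, 0.8183, 0.4728)

p' = p + v·dt = (1.2020, 1.1340, 0.1140)
v' = v + a·dt = (0.0800, 1.6693, 0.7147)
(τ − ω×Iω)/I = (7.7000, 0.9167, -1.3600)
ω + α·dt = (-0.8460, 0.8183, 0.4728)
q⊗(0,ω) = (-0.1858612, -0.4043052, 1.0302959, 0.7940299)
updated quaternion q' = (0.8581, -0.0388, 0.4021, -0.3169)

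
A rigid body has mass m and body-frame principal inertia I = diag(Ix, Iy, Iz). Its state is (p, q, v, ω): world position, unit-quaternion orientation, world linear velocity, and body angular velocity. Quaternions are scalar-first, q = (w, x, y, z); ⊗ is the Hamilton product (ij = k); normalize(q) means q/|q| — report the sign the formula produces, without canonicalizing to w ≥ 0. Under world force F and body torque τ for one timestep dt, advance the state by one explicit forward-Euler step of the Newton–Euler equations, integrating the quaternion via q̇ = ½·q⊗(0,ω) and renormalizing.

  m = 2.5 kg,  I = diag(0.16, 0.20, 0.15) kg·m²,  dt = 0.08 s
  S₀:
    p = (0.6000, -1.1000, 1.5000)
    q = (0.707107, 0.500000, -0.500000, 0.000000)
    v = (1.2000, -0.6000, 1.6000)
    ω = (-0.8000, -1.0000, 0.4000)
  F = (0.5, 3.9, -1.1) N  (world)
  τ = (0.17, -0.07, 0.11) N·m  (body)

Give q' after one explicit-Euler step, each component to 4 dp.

q⊗(0,ω) = (-0.1000000, -0.7656856, -0.9071070, -0.6171572)
updated quaternion q' = (0.7021, 0.4687, -0.5355, -0.0247)

q' = (0.7021, 0.4687, -0.5355, -0.0247)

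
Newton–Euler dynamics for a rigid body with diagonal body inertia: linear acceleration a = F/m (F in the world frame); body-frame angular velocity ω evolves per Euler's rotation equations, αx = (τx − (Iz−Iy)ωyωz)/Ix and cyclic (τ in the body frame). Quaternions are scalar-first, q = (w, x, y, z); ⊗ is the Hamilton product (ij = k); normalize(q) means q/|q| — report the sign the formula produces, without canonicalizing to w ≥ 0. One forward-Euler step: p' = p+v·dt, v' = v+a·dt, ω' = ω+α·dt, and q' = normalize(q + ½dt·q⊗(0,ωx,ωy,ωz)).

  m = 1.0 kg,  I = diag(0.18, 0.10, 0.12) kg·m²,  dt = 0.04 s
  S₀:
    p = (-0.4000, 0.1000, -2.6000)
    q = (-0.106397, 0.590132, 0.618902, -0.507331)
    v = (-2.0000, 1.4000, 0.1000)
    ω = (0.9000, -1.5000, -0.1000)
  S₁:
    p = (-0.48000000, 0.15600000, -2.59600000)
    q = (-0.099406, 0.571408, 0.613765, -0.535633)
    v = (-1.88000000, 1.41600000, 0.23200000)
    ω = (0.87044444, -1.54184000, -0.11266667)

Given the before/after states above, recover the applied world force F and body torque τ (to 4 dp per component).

F = (3.0000, 0.4000, 3.3000)
τ = (-0.1300, -0.1100, 0.0700)

Δω = ω₁−ω₀ = (-0.02955556, -0.04184000, -0.01266667)
precession coupling = (0.0030, -0.0054, 0.1080)
τ = I·(Δω/dt) + ω₀×(Iω₀) = (-0.1300, -0.1100, 0.0700)
v₁ − v₀ = (0.12000000, 0.01600000, 0.13200000)
F = m·Δv/dt = (3.0000, 0.4000, 3.3000)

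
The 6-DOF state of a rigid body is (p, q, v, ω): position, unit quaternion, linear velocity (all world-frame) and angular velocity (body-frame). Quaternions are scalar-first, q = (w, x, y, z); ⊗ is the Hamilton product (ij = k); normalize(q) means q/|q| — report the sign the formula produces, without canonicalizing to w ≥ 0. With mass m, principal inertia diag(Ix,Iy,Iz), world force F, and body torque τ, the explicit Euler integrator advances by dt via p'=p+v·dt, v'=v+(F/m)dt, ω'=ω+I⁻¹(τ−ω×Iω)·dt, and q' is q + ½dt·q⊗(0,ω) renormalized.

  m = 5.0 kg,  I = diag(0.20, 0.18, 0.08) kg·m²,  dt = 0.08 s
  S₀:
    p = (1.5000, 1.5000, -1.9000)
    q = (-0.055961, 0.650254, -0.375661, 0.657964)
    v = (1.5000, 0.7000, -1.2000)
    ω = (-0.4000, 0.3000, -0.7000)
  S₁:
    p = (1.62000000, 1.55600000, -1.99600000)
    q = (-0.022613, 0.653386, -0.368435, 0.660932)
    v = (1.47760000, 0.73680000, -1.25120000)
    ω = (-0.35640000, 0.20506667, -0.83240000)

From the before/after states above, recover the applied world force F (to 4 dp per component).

F = (-1.4000, 2.3000, -3.2000)

v₁ − v₀ = (-0.02240000, 0.03680000, -0.05120000)
m·(v₁−v₀)/dt = (-1.4000, 2.3000, -3.2000)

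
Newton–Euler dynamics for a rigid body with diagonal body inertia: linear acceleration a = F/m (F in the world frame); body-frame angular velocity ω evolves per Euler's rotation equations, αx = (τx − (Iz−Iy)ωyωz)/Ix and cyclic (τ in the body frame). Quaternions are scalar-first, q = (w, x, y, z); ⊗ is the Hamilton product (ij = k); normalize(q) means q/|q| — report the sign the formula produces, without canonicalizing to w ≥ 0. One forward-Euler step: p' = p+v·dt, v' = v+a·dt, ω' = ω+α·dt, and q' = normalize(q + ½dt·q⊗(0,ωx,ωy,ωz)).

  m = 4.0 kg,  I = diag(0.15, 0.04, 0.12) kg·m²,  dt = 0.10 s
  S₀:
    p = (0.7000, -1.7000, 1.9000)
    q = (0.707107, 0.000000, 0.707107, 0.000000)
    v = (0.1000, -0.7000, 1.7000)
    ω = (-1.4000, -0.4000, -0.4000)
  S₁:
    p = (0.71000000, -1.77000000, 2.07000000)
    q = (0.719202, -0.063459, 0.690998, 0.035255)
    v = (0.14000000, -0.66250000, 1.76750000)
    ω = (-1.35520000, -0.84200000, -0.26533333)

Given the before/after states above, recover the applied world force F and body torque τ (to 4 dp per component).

F = (1.6000, 1.5000, 2.7000)
τ = (0.0800, -0.1600, 0.1000)

velocity change Δv = (0.04000000, 0.03750000, 0.06750000)
F = m·Δv/dt = (1.6000, 1.5000, 2.7000)
Δω = ω₁−ω₀ = (0.04480000, -0.44200000, 0.13466667)
gyro term ω₀×Iω₀ = (0.0128, 0.0168, -0.0616)
I·α + gyro = (0.0800, -0.1600, 0.1000)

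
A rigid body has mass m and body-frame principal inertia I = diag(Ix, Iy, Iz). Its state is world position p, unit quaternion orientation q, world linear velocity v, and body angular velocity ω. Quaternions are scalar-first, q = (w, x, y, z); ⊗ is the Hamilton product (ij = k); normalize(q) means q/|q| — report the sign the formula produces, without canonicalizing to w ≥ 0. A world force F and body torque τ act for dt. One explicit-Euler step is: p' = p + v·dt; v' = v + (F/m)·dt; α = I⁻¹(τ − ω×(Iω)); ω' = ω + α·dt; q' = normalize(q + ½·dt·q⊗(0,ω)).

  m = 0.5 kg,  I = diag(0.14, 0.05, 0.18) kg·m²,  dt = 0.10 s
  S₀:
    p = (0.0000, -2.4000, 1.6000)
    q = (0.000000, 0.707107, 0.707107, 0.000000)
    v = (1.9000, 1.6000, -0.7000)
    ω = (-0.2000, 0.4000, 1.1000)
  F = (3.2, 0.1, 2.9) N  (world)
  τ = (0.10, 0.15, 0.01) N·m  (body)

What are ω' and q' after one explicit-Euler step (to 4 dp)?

precession coupling ω×(Iω) = (0.0572, 0.0088, 0.0072)
α = I⁻¹(τ − ω×Iω) = (0.3057, 2.8240, 0.0156)
ω + α·dt = (-0.1694, 0.6824, 1.1016)
q⊗(0,ω) = (-0.1414214, 0.7778177, -0.7778177, 0.4242642)
q' = normalize(q + ½dt·q⊗(0,ω)) = (-0.0071, 0.7447, 0.6670, 0.0212)

ω' = (-0.1694, 0.6824, 1.1016)
q' = (-0.0071, 0.7447, 0.6670, 0.0212)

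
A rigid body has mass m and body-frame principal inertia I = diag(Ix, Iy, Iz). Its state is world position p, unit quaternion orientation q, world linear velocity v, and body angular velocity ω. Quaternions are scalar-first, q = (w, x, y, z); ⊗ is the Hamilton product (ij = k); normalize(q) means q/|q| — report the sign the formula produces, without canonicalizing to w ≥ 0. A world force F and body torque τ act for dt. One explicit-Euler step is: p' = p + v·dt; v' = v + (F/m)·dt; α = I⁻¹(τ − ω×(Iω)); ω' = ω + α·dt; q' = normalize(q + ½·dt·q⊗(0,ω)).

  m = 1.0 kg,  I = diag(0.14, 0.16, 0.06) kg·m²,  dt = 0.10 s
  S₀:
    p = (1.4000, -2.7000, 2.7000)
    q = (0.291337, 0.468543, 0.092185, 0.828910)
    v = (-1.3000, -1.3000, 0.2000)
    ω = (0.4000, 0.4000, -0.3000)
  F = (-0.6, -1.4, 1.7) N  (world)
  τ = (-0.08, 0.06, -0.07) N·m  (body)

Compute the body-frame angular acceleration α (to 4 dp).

α = (-0.6571, 0.4350, -1.2200)

gyro term ω×Iω = (0.0120, -0.0096, 0.0032)
angular accel α = (-0.6571, 0.4350, -1.2200)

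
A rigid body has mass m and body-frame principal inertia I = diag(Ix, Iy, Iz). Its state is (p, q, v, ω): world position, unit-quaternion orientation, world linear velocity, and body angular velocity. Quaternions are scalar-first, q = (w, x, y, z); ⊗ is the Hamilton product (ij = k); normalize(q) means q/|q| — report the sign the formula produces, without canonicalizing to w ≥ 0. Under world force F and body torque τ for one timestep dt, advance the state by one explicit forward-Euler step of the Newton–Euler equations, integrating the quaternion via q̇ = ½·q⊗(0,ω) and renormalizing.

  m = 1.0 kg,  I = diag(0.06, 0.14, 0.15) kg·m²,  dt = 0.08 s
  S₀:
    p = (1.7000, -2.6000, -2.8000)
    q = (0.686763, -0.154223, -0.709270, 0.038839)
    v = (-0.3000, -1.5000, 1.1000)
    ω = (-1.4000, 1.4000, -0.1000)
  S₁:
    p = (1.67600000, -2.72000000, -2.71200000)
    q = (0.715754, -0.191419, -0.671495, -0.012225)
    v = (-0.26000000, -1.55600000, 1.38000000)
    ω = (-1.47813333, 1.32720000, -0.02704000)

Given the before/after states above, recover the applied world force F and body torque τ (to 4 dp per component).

F = (0.5000, -0.7000, 3.5000)
τ = (-0.0600, -0.1400, -0.0200)

Δv = v₁−v₀ = (0.04000000, -0.05600000, 0.28000000)
applied force F = (0.5000, -0.7000, 3.5000)
Δω = ω₁−ω₀ = (-0.07813333, -0.07280000, 0.07296000)
applied torque τ = (-0.0600, -0.1400, -0.0200)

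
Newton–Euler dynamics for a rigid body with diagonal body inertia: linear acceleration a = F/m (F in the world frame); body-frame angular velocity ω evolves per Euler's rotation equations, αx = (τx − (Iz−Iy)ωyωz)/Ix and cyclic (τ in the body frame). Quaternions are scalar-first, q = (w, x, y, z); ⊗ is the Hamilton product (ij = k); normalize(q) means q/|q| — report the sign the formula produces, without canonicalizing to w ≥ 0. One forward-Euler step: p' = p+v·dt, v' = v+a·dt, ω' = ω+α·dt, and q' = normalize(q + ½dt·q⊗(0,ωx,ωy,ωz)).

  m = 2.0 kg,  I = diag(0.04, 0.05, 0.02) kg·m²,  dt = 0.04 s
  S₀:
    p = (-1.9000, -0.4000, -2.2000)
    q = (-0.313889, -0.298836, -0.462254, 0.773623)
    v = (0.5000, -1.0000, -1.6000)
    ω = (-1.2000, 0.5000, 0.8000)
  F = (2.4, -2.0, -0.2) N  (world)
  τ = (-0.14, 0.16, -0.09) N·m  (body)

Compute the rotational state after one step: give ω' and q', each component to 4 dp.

precession coupling ω×(Iω) = (-0.0120, -0.0192, -0.0060)
α = I⁻¹(τ − ω×Iω) = (-3.2000, 3.5840, -4.2000)
ω' = ω + α·dt = (-1.3280, 0.6434, 0.6320)
q⊗(0,ω) = (-0.7463746, -0.3799479, -0.8462233, -0.9552340)
q' = normalize(q + ½dt·q⊗(0,ω)) = (-0.3287, -0.3063, -0.4790, 0.7542)

ω' = (-1.3280, 0.6434, 0.6320)
q' = (-0.3287, -0.3063, -0.4790, 0.7542)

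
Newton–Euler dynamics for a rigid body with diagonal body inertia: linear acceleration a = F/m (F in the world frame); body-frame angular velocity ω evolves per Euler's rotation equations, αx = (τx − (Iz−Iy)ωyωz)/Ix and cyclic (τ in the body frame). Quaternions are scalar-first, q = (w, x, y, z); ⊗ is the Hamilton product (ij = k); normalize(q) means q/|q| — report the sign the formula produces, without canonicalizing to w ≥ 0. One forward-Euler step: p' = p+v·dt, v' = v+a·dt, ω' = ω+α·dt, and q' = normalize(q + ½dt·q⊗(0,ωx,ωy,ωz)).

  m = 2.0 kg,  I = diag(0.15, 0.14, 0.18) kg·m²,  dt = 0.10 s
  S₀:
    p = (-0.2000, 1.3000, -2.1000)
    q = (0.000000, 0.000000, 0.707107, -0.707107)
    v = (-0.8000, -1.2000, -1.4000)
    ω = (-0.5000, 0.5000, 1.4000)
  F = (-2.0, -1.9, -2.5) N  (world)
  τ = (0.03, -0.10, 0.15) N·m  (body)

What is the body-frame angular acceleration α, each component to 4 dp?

α = (0.0133, -0.8643, 0.8194)

gyro term ω×Iω = (0.0280, 0.0210, 0.0025)
(τ − ω×Iω)/I = (0.0133, -0.8643, 0.8194)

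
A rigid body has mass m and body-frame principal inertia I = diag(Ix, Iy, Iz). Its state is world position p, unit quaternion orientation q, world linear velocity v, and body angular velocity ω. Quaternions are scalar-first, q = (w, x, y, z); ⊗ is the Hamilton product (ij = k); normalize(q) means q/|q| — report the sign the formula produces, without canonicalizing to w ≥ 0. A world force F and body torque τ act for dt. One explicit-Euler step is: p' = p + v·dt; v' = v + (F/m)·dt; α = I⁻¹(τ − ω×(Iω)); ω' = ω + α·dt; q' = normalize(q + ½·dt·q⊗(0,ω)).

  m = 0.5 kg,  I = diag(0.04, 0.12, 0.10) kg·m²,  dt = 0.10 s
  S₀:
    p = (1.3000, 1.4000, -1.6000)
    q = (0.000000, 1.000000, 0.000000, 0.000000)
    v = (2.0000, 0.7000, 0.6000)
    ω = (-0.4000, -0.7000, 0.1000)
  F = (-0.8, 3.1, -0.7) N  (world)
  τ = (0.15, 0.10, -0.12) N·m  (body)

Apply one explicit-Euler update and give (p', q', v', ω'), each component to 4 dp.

p' = (1.5000, 1.4700, -1.5400)
q' = (0.0200, 0.9992, -0.0050, -0.0350)
v' = (1.8400, 1.3200, 0.4600)
ω' = (-0.0285, -0.6187, -0.0424)

angular accel α = (3.7150, 0.8133, -1.4240)
ω' = ω + α·dt = (-0.0285, -0.6187, -0.0424)
Hamilton product q⊗(0,ω) = (0.4000000, 0.0000000, -0.1000000, -0.7000000)
q + ½dt·q⊗(0,ω), renormalized = (0.0200, 0.9992, -0.0050, -0.0350)
a = (-1.6000, 6.2000, -1.4000)
p' = p + v·dt = (1.5000, 1.4700, -1.5400)
v + (F/m)dt = (1.8400, 1.3200, 0.4600)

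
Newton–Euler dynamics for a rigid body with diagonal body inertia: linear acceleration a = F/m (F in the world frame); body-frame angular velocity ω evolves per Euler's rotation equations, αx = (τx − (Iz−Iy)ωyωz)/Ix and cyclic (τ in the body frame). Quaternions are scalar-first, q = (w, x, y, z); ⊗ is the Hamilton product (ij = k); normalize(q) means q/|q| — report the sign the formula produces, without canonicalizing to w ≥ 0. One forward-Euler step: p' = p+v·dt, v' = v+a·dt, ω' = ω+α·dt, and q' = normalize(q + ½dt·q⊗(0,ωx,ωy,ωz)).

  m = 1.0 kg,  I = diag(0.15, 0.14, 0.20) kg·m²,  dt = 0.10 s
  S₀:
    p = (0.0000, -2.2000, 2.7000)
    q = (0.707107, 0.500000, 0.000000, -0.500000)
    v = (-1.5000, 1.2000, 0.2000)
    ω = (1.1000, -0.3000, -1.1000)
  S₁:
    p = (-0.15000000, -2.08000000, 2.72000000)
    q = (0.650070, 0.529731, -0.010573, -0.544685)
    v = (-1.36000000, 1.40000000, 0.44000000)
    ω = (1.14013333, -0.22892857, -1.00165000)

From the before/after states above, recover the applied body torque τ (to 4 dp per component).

τ = (0.0800, 0.1600, 0.2000)

Δω = ω₁−ω₀ = (0.04013333, 0.07107143, 0.09835000)
ω₀×(Iω₀) = (0.0198, 0.0605, 0.0033)
I·α + gyro = (0.0800, 0.1600, 0.2000)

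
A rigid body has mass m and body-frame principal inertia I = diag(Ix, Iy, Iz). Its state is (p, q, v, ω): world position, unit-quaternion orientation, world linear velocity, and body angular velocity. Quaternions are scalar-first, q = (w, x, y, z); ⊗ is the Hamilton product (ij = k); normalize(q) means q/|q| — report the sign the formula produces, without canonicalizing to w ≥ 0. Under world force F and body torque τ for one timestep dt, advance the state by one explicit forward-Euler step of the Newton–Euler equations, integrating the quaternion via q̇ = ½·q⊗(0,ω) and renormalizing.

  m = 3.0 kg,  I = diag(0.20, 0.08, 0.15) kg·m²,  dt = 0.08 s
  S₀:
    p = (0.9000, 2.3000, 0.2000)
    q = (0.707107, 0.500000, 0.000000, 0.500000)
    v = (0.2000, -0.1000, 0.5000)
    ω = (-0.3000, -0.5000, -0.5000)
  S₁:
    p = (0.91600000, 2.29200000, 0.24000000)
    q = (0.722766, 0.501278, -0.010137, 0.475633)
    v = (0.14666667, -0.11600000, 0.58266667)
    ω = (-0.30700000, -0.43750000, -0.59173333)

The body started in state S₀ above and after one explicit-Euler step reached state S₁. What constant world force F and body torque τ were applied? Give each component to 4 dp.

v₁ − v₀ = (-0.05333333, -0.01600000, 0.08266667)
F = m·Δv/dt = (-2.0000, -0.6000, 3.1000)
ω₁ − ω₀ = (-0.00700000, 0.06250000, -0.09173333)
gyro term ω₀×Iω₀ = (0.0175, 0.0075, -0.0180)
applied torque τ = (0.0000, 0.0700, -0.1900)

F = (-2.0000, -0.6000, 3.1000)
τ = (0.0000, 0.0700, -0.1900)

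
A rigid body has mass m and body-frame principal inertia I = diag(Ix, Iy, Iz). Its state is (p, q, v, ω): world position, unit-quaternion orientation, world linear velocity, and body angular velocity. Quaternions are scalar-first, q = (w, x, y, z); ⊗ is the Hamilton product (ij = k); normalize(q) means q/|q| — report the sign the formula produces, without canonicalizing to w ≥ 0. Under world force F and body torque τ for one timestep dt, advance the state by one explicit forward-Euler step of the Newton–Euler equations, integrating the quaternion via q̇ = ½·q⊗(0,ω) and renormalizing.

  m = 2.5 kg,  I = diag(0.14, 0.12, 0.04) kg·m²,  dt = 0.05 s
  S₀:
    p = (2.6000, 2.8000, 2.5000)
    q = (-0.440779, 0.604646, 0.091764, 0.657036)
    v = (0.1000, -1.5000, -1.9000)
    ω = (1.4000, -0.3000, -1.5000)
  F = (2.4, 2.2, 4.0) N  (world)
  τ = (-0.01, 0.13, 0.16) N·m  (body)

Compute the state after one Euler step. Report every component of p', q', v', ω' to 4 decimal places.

precession coupling ω×(Iω) = (-0.0360, -0.2100, 0.0084)
angular accel α = (0.1857, 2.8333, 3.7900)
ω' = ω + α·dt = (1.4093, -0.1583, -1.3105)
Hamilton product q⊗(0,ω) = (0.1665788, -0.5576258, 1.9590531, 0.3513051)
q' = normalize(q + ½dt·q⊗(0,ω)) = (-0.4360, 0.5899, 0.1406, 0.6649)
a = (0.9600, 0.8800, 1.6000)
p + v·dt = (2.6050, 2.7250, 2.4050)
v' = v + a·dt = (0.1480, -1.4560, -1.8200)

p' = (2.6050, 2.7250, 2.4050)
q' = (-0.4360, 0.5899, 0.1406, 0.6649)
v' = (0.1480, -1.4560, -1.8200)
ω' = (1.4093, -0.1583, -1.3105)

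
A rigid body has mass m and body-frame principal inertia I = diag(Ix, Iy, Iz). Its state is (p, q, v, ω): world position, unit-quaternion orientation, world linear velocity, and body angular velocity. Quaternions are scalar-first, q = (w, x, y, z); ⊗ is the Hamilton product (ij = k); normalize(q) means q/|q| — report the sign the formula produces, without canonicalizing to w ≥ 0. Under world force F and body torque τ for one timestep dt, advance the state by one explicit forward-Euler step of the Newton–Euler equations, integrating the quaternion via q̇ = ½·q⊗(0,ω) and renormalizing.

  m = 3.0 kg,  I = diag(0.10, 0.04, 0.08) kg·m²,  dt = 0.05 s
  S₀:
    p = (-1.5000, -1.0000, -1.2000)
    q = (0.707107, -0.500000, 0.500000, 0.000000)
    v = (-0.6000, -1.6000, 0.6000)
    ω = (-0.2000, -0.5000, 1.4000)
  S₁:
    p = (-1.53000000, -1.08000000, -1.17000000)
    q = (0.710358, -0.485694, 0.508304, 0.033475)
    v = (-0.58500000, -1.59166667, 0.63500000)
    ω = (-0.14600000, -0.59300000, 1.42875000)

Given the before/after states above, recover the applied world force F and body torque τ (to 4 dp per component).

v₁ − v₀ = (0.01500000, 0.00833333, 0.03500000)
F = m·Δv/dt = (0.9000, 0.5000, 2.1000)
rate change Δω = (0.05400000, -0.09300000, 0.02875000)
ω₀×(Iω₀) = (-0.0280, -0.0056, -0.0060)
I·α + gyro = (0.0800, -0.0800, 0.0400)

F = (0.9000, 0.5000, 2.1000)
τ = (0.0800, -0.0800, 0.0400)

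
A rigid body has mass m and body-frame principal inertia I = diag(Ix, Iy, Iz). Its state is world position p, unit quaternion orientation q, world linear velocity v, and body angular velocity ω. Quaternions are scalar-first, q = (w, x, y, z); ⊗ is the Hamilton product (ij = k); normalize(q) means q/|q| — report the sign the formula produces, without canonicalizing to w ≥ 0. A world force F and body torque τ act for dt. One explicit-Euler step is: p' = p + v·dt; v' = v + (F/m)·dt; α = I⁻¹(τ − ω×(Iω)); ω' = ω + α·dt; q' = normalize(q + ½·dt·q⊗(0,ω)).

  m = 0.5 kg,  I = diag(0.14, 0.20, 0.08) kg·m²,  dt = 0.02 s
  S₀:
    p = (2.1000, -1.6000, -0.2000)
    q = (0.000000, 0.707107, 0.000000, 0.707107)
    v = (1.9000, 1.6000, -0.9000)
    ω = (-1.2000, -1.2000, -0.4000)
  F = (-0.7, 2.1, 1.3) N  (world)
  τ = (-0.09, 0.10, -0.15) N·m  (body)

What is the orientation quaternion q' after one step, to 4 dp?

Hamilton product q⊗(0,ω) = (1.1313712, 0.8485284, -0.5656856, -0.8485284)
q + ½dt·q⊗(0,ω), renormalized = (0.0113, 0.7155, -0.0057, 0.6985)

q' = (0.0113, 0.7155, -0.0057, 0.6985)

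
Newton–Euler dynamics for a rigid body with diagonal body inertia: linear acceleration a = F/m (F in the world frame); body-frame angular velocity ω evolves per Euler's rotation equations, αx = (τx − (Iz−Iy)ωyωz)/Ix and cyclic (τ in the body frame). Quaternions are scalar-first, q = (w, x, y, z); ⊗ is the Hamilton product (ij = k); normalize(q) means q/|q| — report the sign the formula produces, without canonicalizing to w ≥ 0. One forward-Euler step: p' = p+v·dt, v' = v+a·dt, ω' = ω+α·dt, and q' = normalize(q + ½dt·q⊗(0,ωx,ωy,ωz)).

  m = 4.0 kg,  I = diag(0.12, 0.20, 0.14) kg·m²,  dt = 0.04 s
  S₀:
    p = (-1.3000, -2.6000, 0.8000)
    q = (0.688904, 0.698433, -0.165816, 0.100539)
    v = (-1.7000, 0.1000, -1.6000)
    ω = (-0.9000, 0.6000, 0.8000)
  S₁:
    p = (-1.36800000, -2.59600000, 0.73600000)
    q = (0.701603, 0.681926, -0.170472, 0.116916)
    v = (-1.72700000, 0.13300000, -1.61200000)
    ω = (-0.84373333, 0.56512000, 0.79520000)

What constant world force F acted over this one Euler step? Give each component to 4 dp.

velocity change Δv = (-0.02700000, 0.03300000, -0.01200000)
m·(v₁−v₀)/dt = (-2.7000, 3.3000, -1.2000)

F = (-2.7000, 3.3000, -1.2000)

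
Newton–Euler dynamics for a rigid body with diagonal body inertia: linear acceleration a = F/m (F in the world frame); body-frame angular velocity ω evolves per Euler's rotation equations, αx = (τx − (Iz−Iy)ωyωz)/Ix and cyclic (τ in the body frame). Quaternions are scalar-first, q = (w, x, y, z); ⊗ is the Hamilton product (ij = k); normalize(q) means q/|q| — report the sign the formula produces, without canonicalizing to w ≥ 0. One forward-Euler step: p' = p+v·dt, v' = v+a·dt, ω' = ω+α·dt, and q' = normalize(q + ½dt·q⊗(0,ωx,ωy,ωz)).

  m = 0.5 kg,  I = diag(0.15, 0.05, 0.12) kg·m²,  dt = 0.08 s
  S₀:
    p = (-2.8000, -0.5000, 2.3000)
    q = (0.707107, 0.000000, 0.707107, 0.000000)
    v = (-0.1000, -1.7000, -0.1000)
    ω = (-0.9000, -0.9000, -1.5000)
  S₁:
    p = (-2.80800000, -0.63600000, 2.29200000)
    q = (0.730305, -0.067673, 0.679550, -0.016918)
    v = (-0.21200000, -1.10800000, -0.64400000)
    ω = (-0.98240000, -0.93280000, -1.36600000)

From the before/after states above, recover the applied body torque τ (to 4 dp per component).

τ = (-0.0600, 0.0200, 0.1200)

rate change Δω = (-0.08240000, -0.03280000, 0.13400000)
precession coupling = (0.0945, 0.0405, -0.0810)
I·α + gyro = (-0.0600, 0.0200, 0.1200)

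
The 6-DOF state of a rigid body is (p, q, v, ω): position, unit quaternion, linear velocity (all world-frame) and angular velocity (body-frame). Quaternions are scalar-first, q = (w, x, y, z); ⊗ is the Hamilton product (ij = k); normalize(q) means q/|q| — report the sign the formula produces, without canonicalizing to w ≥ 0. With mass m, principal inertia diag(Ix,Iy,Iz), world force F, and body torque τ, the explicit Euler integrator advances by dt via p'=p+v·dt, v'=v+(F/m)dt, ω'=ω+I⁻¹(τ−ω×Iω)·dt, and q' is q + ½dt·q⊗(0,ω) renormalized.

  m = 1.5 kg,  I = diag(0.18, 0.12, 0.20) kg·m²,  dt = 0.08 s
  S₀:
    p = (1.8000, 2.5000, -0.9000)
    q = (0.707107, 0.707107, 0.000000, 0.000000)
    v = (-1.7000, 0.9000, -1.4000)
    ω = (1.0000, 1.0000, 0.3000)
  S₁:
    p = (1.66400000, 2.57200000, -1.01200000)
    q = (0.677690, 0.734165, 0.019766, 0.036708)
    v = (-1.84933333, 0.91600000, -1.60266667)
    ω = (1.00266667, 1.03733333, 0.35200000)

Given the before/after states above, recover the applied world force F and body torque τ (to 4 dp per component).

F = (-2.8000, 0.3000, -3.8000)
τ = (0.0300, 0.0500, 0.0700)

Δω = ω₁−ω₀ = (0.00266667, 0.03733333, 0.05200000)
ω₀×(Iω₀) = (0.0240, -0.0060, -0.0600)
applied torque τ = (0.0300, 0.0500, 0.0700)
Δv = v₁−v₀ = (-0.14933333, 0.01600000, -0.20266667)
m·(v₁−v₀)/dt = (-2.8000, 0.3000, -3.8000)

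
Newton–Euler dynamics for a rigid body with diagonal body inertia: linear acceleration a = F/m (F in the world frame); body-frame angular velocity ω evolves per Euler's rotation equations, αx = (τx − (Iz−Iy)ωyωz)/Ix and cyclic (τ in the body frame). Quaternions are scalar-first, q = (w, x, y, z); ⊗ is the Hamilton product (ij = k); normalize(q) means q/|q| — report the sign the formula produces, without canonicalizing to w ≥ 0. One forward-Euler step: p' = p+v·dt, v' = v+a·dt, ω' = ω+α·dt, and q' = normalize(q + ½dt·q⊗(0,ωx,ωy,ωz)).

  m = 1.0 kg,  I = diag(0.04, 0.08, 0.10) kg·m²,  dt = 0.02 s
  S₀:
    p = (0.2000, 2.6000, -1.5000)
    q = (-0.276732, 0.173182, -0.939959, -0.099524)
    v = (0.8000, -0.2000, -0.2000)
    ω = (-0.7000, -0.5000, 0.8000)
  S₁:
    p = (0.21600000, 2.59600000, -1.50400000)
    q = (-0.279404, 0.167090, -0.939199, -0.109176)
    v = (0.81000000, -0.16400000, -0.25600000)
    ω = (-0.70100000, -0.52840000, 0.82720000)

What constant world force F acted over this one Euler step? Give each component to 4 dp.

Δv = v₁−v₀ = (0.01000000, 0.03600000, -0.05600000)
F = m·Δv/dt = (0.5000, 1.8000, -2.8000)

F = (0.5000, 1.8000, -2.8000)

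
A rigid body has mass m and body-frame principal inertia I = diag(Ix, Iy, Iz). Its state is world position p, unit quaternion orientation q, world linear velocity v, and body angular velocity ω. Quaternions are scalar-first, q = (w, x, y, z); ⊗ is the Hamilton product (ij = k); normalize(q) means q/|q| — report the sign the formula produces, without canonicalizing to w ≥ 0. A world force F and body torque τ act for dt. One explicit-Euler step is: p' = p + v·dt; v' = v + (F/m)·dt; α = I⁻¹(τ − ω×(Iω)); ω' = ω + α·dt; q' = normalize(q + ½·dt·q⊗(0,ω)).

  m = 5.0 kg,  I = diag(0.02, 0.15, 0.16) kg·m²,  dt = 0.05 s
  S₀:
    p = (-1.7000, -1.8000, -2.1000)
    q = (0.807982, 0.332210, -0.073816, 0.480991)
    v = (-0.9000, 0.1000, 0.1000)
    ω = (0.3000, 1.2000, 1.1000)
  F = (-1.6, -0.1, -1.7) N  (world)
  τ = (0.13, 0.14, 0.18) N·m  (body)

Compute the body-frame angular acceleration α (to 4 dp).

gyro term ω×Iω = (0.0132, -0.0462, 0.0468)
(τ − ω×Iω)/I = (5.8400, 1.2413, 0.8325)

α = (5.8400, 1.2413, 0.8325)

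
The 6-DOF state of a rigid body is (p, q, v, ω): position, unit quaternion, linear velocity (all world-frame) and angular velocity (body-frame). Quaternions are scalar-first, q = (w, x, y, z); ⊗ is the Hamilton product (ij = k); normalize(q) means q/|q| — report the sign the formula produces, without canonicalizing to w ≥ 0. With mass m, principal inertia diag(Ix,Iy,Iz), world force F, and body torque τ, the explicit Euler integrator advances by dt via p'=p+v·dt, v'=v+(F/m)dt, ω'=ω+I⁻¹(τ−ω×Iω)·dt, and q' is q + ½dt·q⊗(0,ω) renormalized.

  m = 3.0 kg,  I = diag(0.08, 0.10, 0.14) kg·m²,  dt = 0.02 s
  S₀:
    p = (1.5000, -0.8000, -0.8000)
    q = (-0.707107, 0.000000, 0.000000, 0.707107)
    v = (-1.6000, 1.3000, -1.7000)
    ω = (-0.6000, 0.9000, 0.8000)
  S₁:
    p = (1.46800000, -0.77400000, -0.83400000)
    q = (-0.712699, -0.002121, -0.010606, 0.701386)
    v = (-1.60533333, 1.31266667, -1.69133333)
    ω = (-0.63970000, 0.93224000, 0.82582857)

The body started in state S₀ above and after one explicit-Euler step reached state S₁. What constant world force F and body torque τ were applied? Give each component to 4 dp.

F = (-0.8000, 1.9000, 1.3000)
τ = (-0.1300, 0.1900, 0.1700)

v₁ − v₀ = (-0.00533333, 0.01266667, 0.00866667)
F = m·Δv/dt = (-0.8000, 1.9000, 1.3000)
Δω = ω₁−ω₀ = (-0.03970000, 0.03224000, 0.02582857)
ω₀×(Iω₀) = (0.0288, 0.0288, -0.0108)
I·α + gyro = (-0.1300, 0.1900, 0.1700)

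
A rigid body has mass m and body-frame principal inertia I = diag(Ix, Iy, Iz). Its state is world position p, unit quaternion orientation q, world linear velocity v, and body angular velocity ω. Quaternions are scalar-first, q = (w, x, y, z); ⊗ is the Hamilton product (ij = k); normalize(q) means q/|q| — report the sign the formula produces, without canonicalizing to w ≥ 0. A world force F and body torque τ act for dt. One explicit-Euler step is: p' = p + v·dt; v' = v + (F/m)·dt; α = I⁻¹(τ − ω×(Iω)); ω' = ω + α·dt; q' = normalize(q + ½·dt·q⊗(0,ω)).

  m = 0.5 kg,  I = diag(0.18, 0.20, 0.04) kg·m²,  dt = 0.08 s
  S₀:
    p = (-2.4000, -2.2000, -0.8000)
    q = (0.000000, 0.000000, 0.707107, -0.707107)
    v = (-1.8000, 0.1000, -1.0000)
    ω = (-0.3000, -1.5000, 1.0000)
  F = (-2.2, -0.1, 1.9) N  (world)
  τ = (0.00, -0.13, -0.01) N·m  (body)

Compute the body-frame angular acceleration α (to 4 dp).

ω×(Iω) gyroscopic = (0.2400, -0.0420, 0.0090)
(τ − ω×Iω)/I = (-1.3333, -0.4400, -0.4750)

α = (-1.3333, -0.4400, -0.4750)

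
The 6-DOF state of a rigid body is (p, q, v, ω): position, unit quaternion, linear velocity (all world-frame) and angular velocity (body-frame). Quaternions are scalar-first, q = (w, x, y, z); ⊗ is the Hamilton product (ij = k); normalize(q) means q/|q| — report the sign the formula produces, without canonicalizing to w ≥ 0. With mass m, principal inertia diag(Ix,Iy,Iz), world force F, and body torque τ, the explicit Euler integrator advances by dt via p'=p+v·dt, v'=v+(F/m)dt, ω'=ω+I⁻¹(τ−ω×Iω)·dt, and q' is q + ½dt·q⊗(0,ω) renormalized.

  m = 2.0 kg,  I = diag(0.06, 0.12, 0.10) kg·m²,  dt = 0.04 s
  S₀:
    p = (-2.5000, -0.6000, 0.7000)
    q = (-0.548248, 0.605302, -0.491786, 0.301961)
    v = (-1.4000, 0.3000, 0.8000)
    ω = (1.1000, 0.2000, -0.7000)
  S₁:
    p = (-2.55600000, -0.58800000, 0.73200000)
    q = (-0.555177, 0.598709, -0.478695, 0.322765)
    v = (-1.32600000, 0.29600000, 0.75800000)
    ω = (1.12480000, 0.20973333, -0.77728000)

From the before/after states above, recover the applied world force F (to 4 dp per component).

Δv = v₁−v₀ = (0.07400000, -0.00400000, -0.04200000)
m·(v₁−v₀)/dt = (3.7000, -0.2000, -2.1000)

F = (3.7000, -0.2000, -2.1000)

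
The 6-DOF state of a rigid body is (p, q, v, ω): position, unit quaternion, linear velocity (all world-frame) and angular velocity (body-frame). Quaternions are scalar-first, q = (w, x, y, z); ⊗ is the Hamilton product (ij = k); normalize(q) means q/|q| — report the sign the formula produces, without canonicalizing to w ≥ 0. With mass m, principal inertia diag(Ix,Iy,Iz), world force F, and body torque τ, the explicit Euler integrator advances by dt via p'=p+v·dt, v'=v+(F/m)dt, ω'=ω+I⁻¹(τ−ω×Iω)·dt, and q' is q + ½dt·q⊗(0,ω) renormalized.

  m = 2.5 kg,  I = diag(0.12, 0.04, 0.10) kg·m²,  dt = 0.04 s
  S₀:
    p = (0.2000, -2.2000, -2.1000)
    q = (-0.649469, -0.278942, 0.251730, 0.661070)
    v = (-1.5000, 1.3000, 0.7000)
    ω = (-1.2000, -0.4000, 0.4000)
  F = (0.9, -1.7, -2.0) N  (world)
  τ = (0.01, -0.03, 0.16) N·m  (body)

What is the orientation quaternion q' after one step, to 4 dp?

Hamilton product q⊗(0,ω) = (-0.4984664, 1.1444828, -0.4219196, 0.1538652)
q' = normalize(q + ½dt·q⊗(0,ω)) = (-0.6592, -0.2560, 0.2432, 0.6639)

q' = (-0.6592, -0.2560, 0.2432, 0.6639)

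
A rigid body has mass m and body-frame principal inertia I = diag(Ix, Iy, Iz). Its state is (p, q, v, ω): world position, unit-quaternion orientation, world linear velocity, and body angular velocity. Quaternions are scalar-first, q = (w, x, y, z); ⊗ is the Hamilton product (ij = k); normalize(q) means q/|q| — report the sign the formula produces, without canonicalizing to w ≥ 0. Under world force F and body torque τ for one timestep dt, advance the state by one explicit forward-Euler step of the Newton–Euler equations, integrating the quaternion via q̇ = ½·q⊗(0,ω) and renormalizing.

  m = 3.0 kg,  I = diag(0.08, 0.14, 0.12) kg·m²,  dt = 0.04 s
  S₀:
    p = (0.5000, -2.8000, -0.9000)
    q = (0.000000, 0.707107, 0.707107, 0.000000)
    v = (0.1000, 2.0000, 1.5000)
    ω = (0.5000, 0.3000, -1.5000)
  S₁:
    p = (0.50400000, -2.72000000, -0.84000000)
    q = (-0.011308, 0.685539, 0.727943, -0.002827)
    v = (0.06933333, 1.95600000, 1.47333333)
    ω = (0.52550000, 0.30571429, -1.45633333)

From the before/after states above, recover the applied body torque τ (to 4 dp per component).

Δω = ω₁−ω₀ = (0.02550000, 0.00571429, 0.04366667)
precession coupling = (0.0090, 0.0300, 0.0090)
applied torque τ = (0.0600, 0.0500, 0.1400)

τ = (0.0600, 0.0500, 0.1400)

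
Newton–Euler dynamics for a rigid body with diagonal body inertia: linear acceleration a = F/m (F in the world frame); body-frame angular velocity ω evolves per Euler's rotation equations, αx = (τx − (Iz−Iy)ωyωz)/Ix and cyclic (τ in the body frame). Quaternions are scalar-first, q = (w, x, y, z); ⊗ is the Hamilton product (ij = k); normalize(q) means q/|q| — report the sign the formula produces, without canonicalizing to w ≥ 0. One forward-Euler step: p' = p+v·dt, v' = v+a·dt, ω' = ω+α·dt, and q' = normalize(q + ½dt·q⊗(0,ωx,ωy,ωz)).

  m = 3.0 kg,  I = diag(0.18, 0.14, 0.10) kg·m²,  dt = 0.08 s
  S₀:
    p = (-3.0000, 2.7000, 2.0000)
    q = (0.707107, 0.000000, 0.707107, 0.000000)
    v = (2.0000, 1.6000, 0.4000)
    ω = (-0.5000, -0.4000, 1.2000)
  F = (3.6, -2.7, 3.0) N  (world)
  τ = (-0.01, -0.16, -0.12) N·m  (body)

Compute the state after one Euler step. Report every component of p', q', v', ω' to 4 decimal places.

angular accel α = (-0.1622, -0.8000, -1.1200)
ω' = ω + α·dt = (-0.5130, -0.4640, 1.1104)
q⊗(0,ω) = (0.2828428, 0.4949749, -0.2828428, 1.2020819)
updated quaternion q' = (0.7174, 0.0198, 0.6948, 0.0480)
linear accel F/m = (1.2000, -0.9000, 1.0000)
new position p' = (-2.8400, 2.8280, 2.0320)
new velocity v' = (2.0960, 1.5280, 0.4800)

p' = (-2.8400, 2.8280, 2.0320)
q' = (0.7174, 0.0198, 0.6948, 0.0480)
v' = (2.0960, 1.5280, 0.4800)
ω' = (-0.5130, -0.4640, 1.1104)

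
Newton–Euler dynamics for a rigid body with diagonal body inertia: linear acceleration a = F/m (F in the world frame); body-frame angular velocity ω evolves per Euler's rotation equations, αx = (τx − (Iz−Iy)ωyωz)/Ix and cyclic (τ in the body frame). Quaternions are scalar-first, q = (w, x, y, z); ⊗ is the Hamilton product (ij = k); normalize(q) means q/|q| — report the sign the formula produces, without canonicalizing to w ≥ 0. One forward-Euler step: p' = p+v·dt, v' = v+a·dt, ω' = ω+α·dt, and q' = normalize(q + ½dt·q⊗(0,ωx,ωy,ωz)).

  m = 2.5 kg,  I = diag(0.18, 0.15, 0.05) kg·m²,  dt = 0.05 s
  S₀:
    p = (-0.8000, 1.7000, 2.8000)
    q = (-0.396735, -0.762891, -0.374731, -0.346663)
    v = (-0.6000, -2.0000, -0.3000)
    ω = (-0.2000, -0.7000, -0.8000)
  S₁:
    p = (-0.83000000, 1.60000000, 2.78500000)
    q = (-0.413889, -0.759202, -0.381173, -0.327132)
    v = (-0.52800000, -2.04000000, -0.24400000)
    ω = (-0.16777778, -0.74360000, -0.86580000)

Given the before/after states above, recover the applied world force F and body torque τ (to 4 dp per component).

F = (3.6000, -2.0000, 2.8000)
τ = (0.0600, -0.1100, -0.0700)

Δω = ω₁−ω₀ = (0.03222222, -0.04360000, -0.06580000)
applied torque τ = (0.0600, -0.1100, -0.0700)
velocity change Δv = (0.07200000, -0.04000000, 0.05600000)
applied force F = (3.6000, -2.0000, 2.8000)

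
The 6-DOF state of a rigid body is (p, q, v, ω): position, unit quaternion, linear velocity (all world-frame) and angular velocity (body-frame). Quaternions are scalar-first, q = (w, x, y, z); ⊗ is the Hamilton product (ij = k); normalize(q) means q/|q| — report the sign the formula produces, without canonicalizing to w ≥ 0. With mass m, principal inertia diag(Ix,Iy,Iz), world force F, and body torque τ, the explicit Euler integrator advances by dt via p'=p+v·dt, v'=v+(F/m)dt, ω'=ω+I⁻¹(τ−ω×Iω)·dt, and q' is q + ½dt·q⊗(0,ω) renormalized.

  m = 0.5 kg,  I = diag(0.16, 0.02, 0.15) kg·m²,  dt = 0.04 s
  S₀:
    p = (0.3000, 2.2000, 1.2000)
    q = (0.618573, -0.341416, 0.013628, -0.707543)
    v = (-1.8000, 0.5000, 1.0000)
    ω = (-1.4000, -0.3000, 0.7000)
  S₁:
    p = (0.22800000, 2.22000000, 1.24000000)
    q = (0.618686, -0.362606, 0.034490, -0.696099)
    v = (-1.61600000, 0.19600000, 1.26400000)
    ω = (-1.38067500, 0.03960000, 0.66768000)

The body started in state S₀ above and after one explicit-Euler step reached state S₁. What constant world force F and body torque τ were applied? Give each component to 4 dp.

F = (2.3000, -3.8000, 3.3000)
τ = (0.0500, 0.1600, -0.1800)

ω₁ − ω₀ = (0.01932500, 0.33960000, -0.03232000)
I·α + gyro = (0.0500, 0.1600, -0.1800)
v₁ − v₀ = (0.18400000, -0.30400000, 0.26400000)
m·(v₁−v₀)/dt = (2.3000, -3.8000, 3.3000)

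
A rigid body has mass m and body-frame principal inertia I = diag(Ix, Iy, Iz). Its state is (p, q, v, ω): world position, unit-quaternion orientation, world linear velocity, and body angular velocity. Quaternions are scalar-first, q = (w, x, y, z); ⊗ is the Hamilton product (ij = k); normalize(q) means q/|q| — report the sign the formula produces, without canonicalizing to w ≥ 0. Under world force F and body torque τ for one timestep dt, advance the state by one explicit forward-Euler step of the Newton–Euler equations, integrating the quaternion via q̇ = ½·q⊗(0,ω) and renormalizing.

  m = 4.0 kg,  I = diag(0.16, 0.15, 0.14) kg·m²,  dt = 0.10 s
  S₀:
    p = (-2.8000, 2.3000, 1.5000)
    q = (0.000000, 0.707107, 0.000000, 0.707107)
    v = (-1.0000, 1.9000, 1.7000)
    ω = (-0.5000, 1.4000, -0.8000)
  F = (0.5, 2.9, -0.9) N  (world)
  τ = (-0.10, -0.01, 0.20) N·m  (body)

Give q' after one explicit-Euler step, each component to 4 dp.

q⊗(0,ω) = (0.9192391, -0.9899498, 0.2121321, 0.9899498)
q' = normalize(q + ½dt·q⊗(0,ω)) = (0.0458, 0.6553, 0.0106, 0.7539)

q' = (0.0458, 0.6553, 0.0106, 0.7539)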